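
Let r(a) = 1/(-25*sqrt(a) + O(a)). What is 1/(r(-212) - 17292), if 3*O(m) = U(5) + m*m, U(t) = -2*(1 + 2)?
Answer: -3882277520626/67132342627642161 - 50*I*sqrt(53)/67132342627642161 ≈ -5.783e-5 - 5.4222e-15*I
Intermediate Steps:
U(t) = -6 (U(t) = -2*3 = -6)
O(m) = -2 + m**2/3 (O(m) = (-6 + m*m)/3 = (-6 + m**2)/3 = -2 + m**2/3)
r(a) = 1/(-2 - 25*sqrt(a) + a**2/3) (r(a) = 1/(-25*sqrt(a) + (-2 + a**2/3)) = 1/(-2 - 25*sqrt(a) + a**2/3))
1/(r(-212) - 17292) = 1/(3/(-6 + (-212)**2 - 150*I*sqrt(53)) - 17292) = 1/(3/(-6 + 44944 - 150*I*sqrt(53)) - 17292) = 1/(3/(44938 - 150*I*sqrt(53)) - 17292) = 1/(-17292 + 3/(44938 - 150*I*sqrt(53)))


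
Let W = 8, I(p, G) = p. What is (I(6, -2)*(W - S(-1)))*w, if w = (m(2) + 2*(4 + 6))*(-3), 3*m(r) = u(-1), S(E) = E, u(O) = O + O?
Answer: -3132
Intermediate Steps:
u(O) = 2*O
m(r) = -⅔ (m(r) = (2*(-1))/3 = (⅓)*(-2) = -⅔)
w = -58 (w = (-⅔ + 2*(4 + 6))*(-3) = (-⅔ + 2*10)*(-3) = (-⅔ + 20)*(-3) = (58/3)*(-3) = -58)
(I(6, -2)*(W - S(-1)))*w = (6*(8 - 1*(-1)))*(-58) = (6*(8 + 1))*(-58) = (6*9)*(-58) = 54*(-58) = -3132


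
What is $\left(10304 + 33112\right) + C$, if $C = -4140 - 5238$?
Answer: $34038$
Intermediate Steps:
$C = -9378$ ($C = -4140 - 5238 = -9378$)
$\left(10304 + 33112\right) + C = \left(10304 + 33112\right) - 9378 = 43416 - 9378 = 34038$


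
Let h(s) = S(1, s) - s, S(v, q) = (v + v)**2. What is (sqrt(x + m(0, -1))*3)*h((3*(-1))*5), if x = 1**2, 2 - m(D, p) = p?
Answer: 114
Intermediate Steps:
m(D, p) = 2 - p
x = 1
S(v, q) = 4*v**2 (S(v, q) = (2*v)**2 = 4*v**2)
h(s) = 4 - s (h(s) = 4*1**2 - s = 4*1 - s = 4 - s)
(sqrt(x + m(0, -1))*3)*h((3*(-1))*5) = (sqrt(1 + (2 - 1*(-1)))*3)*(4 - 3*(-1)*5) = (sqrt(1 + (2 + 1))*3)*(4 - (-3)*5) = (sqrt(1 + 3)*3)*(4 - 1*(-15)) = (sqrt(4)*3)*(4 + 15) = (2*3)*19 = 6*19 = 114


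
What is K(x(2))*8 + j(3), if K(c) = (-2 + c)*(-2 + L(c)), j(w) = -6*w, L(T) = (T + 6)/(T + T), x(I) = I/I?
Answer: -30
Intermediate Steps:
x(I) = 1
L(T) = (6 + T)/(2*T) (L(T) = (6 + T)/((2*T)) = (6 + T)*(1/(2*T)) = (6 + T)/(2*T))
K(c) = (-2 + c)*(-2 + (6 + c)/(2*c))
K(x(2))*8 + j(3) = (6 - 6/1 - 3/2*1)*8 - 6*3 = (6 - 6*1 - 3/2)*8 - 18 = (6 - 6 - 3/2)*8 - 18 = -3/2*8 - 18 = -12 - 18 = -30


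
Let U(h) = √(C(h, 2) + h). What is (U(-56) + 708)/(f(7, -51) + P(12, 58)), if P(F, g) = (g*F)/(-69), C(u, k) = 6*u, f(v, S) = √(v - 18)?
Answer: 46*(-354*I + 7*√2)/(23*√11 + 232*I) ≈ -62.759 - 22.598*I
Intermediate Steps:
f(v, S) = √(-18 + v)
U(h) = √7*√h (U(h) = √(6*h + h) = √(7*h) = √7*√h)
P(F, g) = -F*g/69 (P(F, g) = (F*g)*(-1/69) = -F*g/69)
(U(-56) + 708)/(f(7, -51) + P(12, 58)) = (√7*√(-56) + 708)/(√(-18 + 7) - 1/69*12*58) = (√7*(2*I*√14) + 708)/(√(-11) - 232/23) = (14*I*√2 + 708)/(I*√11 - 232/23) = (708 + 14*I*√2)/(-232/23 + I*√11)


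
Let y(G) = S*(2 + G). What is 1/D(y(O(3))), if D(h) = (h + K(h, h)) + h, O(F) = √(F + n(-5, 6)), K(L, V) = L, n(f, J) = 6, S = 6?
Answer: 1/90 ≈ 0.011111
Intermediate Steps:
O(F) = √(6 + F) (O(F) = √(F + 6) = √(6 + F))
y(G) = 12 + 6*G (y(G) = 6*(2 + G) = 12 + 6*G)
D(h) = 3*h (D(h) = (h + h) + h = 2*h + h = 3*h)
1/D(y(O(3))) = 1/(3*(12 + 6*√(6 + 3))) = 1/(3*(12 + 6*√9)) = 1/(3*(12 + 6*3)) = 1/(3*(12 + 18)) = 1/(3*30) = 1/90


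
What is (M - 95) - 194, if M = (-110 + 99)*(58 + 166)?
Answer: -2753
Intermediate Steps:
M = -2464 (M = -11*224 = -2464)
(M - 95) - 194 = (-2464 - 95) - 194 = -2559 - 194 = -2753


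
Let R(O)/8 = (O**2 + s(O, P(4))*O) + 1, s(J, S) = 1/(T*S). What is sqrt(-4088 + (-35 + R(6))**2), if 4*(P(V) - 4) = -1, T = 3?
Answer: sqrt(14912641)/15 ≈ 257.45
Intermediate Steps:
P(V) = 15/4 (P(V) = 4 + (1/4)*(-1) = 4 - 1/4 = 15/4)
s(J, S) = 1/(3*S)
R(O) = 8 + 8*O**2 + 32*O/45 (R(O) = 8*((O**2 + (1/(3*(15/4)))*O) + 1) = 8*((O**2 + ((1/3)*(4/15))*O) + 1) = 8*((O**2 + 4*O/45) + 1) = 8*(1 + O**2 + 4*O/45) = 8 + 8*O**2 + 32*O/45)
sqrt(-4088 + (-35 + R(6))**2) = sqrt(-4088 + (-35 + (8 + 8*6**2 + (32/45)*6))**2) = sqrt(-4088 + (-35 + (8 + 8*36 + 64/15))**2) = sqrt(-4088 + (-35 + (8 + 288 + 64/15))**2) = sqrt(-4088 + (-35 + 4504/15)**2) = sqrt(-4088 + (3979/15)**2) = sqrt(-4088 + 15832441/225) = sqrt(14912641/225) = sqrt(14912641)/15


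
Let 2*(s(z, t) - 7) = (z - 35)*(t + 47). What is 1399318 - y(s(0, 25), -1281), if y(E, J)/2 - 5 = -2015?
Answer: 1403338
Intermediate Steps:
s(z, t) = 7 + (-35 + z)*(47 + t)/2 (s(z, t) = 7 + ((z - 35)*(t + 47))/2 = 7 + ((-35 + z)*(47 + t))/2 = 7 + (-35 + z)*(47 + t)/2)
y(E, J) = -4020 (y(E, J) = 10 + 2*(-2015) = 10 - 4030 = -4020)
1399318 - y(s(0, 25), -1281) = 1399318 - 1*(-4020) = 1399318 + 4020 = 1403338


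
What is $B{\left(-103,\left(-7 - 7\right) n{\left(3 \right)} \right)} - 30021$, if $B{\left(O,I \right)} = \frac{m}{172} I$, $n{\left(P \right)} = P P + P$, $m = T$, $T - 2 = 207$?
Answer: $- \frac{1299681}{43} \approx -30225.0$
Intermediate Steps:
$T = 209$ ($T = 2 + 207 = 209$)
$m = 209$
$n{\left(P \right)} = P + P^{2}$ ($n{\left(P \right)} = P^{2} + P = P + P^{2}$)
$B{\left(O,I \right)} = \frac{209 I}{172}$ ($B{\left(O,I \right)} = \frac{209}{172} I = 209 \cdot \frac{1}{172} I = \frac{209 I}{172}$)
$B{\left(-103,\left(-7 - 7\right) n{\left(3 \right)} \right)} - 30021 = \frac{209 \left(-7 - 7\right) 3 \left(1 + 3\right)}{172} - 30021 = \frac{209 \left(- 14 \cdot 3 \cdot 4\right)}{172} - 30021 = \frac{209 \left(\left(-14\right) 12\right)}{172} - 30021 = \frac{209}{172} \left(-168\right) - 30021 = - \frac{8778}{43} - 30021 = - \frac{1299681}{43}$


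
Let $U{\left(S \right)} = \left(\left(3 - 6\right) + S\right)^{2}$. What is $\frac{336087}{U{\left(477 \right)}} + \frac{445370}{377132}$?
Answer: $\frac{6300364239}{2353680812} \approx 2.6768$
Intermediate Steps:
$U{\left(S \right)} = \left(-3 + S\right)^{2}$
$\frac{336087}{U{\left(477 \right)}} + \frac{445370}{377132} = \frac{336087}{\left(-3 + 477\right)^{2}} + \frac{445370}{377132} = \frac{336087}{474^{2}} + 445370 \cdot \frac{1}{377132} = \frac{336087}{224676} + \frac{222685}{188566} = 336087 \cdot \frac{1}{224676} + \frac{222685}{188566} = \frac{37343}{24964} + \frac{222685}{188566} = \frac{6300364239}{2353680812}$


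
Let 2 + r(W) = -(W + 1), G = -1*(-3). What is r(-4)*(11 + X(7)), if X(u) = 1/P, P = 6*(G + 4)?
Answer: 463/42 ≈ 11.024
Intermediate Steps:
G = 3
P = 42 (P = 6*(3 + 4) = 6*7 = 42)
r(W) = -3 - W (r(W) = -2 - (W + 1) = -2 - (1 + W) = -2 + (-1 - W) = -3 - W)
X(u) = 1/42
r(-4)*(11 + X(7)) = (-3 - 1*(-4))*(11 + 1/42) = (-3 + 4)*(463/42) = 1*(463/42) = 463/42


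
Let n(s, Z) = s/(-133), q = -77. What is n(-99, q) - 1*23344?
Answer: -3104653/133 ≈ -23343.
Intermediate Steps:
n(s, Z) = -s/133 (n(s, Z) = s*(-1/133) = -s/133)
n(-99, q) - 1*23344 = -1/133*(-99) - 1*23344 = 99/133 - 23344 = -3104653/133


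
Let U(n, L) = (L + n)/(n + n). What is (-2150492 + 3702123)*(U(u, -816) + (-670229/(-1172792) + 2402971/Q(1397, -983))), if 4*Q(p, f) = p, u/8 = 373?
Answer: 6525079293205632702095/611119628152 ≈ 1.0677e+10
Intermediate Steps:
u = 2984 (u = 8*373 = 2984)
Q(p, f) = p/4
U(n, L) = (L + n)/(2*n) (U(n, L) = (L + n)/((2*n)) = (L + n)*(1/(2*n)) = (L + n)/(2*n))
(-2150492 + 3702123)*(U(u, -816) + (-670229/(-1172792) + 2402971/Q(1397, -983))) = (-2150492 + 3702123)*((½)*(-816 + 2984)/2984 + (-670229/(-1172792) + 2402971/(((¼)*1397)))) = 1551631*((½)*(1/2984)*2168 + (-670229*(-1/1172792) + 2402971/(1397/4))) = 1551631*(271/746 + (670229/1172792 + 2402971*(4/1397))) = 1551631*(271/746 + (670229/1172792 + 9611884/1397)) = 1551631*(271/746 + 11273676970041/1638390424) = 1551631*(4205303511727745/611119628152) = 6525079293205632702095/611119628152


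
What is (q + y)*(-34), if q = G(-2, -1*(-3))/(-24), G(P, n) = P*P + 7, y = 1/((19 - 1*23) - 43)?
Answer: 9197/564 ≈ 16.307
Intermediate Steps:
y = -1/47 (y = 1/((19 - 23) - 43) = 1/(-4 - 43) = 1/(-47) = -1/47 ≈ -0.021277)
G(P, n) = 7 + P² (G(P, n) = P² + 7 = 7 + P²)
q = -11/24 (q = (7 + (-2)²)/(-24) = (7 + 4)*(-1/24) = 11*(-1/24) = -11/24 ≈ -0.45833)
(q + y)*(-34) = (-11/24 - 1/47)*(-34) = -541/1128*(-34) = 9197/564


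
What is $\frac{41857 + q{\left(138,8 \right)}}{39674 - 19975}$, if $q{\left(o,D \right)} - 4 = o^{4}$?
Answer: $\frac{362715797}{19699} \approx 18413.0$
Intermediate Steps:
$q{\left(o,D \right)} = 4 + o^{4}$
$\frac{41857 + q{\left(138,8 \right)}}{39674 - 19975} = \frac{41857 + \left(4 + 138^{4}\right)}{39674 - 19975} = \frac{41857 + \left(4 + 362673936\right)}{19699} = \left(41857 + 362673940\right) \frac{1}{19699} = 362715797 \cdot \frac{1}{19699} = \frac{362715797}{19699}$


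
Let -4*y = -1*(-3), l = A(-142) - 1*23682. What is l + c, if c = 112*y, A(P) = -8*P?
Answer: -22630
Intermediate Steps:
l = -22546 (l = -8*(-142) - 1*23682 = 1136 - 23682 = -22546)
y = -¾ (y = -(-1)*(-3)/4 = -¼*3 = -¾ ≈ -0.75000)
c = -84 (c = 112*(-¾) = -84)
l + c = -22546 - 84 = -22630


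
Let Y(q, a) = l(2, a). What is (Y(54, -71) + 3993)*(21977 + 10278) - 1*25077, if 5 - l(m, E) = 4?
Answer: 128801393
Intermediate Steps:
l(m, E) = 1 (l(m, E) = 5 - 1*4 = 5 - 4 = 1)
Y(q, a) = 1
(Y(54, -71) + 3993)*(21977 + 10278) - 1*25077 = (1 + 3993)*(21977 + 10278) - 1*25077 = 3994*32255 - 25077 = 128826470 - 25077 = 128801393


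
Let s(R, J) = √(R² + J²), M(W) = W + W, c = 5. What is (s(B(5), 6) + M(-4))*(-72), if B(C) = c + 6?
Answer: 576 - 72*√157 ≈ -326.16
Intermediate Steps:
B(C) = 11 (B(C) = 5 + 6 = 11)
M(W) = 2*W
s(R, J) = √(J² + R²)
(s(B(5), 6) + M(-4))*(-72) = (√(6² + 11²) + 2*(-4))*(-72) = (√(36 + 121) - 8)*(-72) = (√157 - 8)*(-72) = (-8 + √157)*(-72) = 576 - 72*√157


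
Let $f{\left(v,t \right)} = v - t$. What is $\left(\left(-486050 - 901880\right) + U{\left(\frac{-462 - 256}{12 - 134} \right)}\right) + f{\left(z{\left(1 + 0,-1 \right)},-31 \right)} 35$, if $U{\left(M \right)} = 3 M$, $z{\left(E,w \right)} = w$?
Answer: $- \frac{84598603}{61} \approx -1.3869 \cdot 10^{6}$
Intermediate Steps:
$\left(\left(-486050 - 901880\right) + U{\left(\frac{-462 - 256}{12 - 134} \right)}\right) + f{\left(z{\left(1 + 0,-1 \right)},-31 \right)} 35 = \left(\left(-486050 - 901880\right) + 3 \frac{-462 - 256}{12 - 134}\right) + \left(-1 - -31\right) 35 = \left(-1387930 + 3 \left(- \frac{718}{-122}\right)\right) + \left(-1 + 31\right) 35 = \left(-1387930 + 3 \left(\left(-718\right) \left(- \frac{1}{122}\right)\right)\right) + 30 \cdot 35 = \left(-1387930 + 3 \cdot \frac{359}{61}\right) + 1050 = \left(-1387930 + \frac{1077}{61}\right) + 1050 = - \frac{84662653}{61} + 1050 = - \frac{84598603}{61}$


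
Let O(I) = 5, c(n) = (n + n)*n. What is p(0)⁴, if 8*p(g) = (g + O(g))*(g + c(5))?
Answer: 244140625/256 ≈ 9.5367e+5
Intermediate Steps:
c(n) = 2*n² (c(n) = (2*n)*n = 2*n²)
p(g) = (5 + g)*(50 + g)/8 (p(g) = ((g + 5)*(g + 2*5²))/8 = ((5 + g)*(g + 2*25))/8 = ((5 + g)*(g + 50))/8 = ((5 + g)*(50 + g))/8 = (5 + g)*(50 + g)/8)
p(0)⁴ = (125/4 + (⅛)*0² + (55/8)*0)⁴ = (125/4 + (⅛)*0 + 0)⁴ = (125/4 + 0 + 0)⁴ = (125/4)⁴ = 244140625/256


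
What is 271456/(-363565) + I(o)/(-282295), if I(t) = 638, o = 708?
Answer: -357500586/477360845 ≈ -0.74891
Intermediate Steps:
271456/(-363565) + I(o)/(-282295) = 271456/(-363565) + 638/(-282295) = 271456*(-1/363565) + 638*(-1/282295) = -271456/363565 - 638/282295 = -357500586/477360845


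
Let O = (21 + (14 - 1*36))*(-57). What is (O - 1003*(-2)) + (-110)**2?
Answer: 14163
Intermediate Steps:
O = 57 (O = (21 + (14 - 36))*(-57) = (21 - 22)*(-57) = -1*(-57) = 57)
(O - 1003*(-2)) + (-110)**2 = (57 - 1003*(-2)) + (-110)**2 = (57 + 2006) + 12100 = 2063 + 12100 = 14163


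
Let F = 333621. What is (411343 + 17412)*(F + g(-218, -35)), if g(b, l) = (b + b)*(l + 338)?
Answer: 86399706315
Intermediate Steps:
g(b, l) = 2*b*(338 + l) (g(b, l) = (2*b)*(338 + l) = 2*b*(338 + l))
(411343 + 17412)*(F + g(-218, -35)) = (411343 + 17412)*(333621 + 2*(-218)*(338 - 35)) = 428755*(333621 + 2*(-218)*303) = 428755*(333621 - 132108) = 428755*201513 = 86399706315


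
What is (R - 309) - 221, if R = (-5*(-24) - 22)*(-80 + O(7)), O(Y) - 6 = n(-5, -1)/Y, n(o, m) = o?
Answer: -7852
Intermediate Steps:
O(Y) = 6 - 5/Y
R = -7322 (R = (-5*(-24) - 22)*(-80 + (6 - 5/7)) = (120 - 22)*(-80 + (6 - 5*⅐)) = 98*(-80 + (6 - 5/7)) = 98*(-80 + 37/7) = 98*(-523/7) = -7322)
(R - 309) - 221 = (-7322 - 309) - 221 = -7631 - 221 = -7852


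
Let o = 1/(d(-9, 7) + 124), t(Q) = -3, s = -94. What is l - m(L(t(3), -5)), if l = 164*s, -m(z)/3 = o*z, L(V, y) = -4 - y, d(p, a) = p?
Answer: -1772837/115 ≈ -15416.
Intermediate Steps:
o = 1/115 (o = 1/(-9 + 124) = 1/115 ≈ 0.0086956)
m(z) = -3*z/115
l = -15416 (l = 164*(-94) = -15416)
l - m(L(t(3), -5)) = -15416 - (-3)*(-4 - 1*(-5))/115 = -15416 - (-3)*(-4 + 5)/115 = -15416 - (-3)/115 = -15416 - 1*(-3/115) = -15416 + 3/115 = -1772837/115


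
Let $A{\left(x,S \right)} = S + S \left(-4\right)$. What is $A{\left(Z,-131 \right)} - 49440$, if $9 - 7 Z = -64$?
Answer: $-49047$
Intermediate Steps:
$Z = \frac{73}{7}$ ($Z = \frac{9}{7} - - \frac{64}{7} = \frac{9}{7} + \frac{64}{7} = \frac{73}{7} \approx 10.429$)
$A{\left(x,S \right)} = - 3 S$ ($A{\left(x,S \right)} = S - 4 S = - 3 S$)
$A{\left(Z,-131 \right)} - 49440 = \left(-3\right) \left(-131\right) - 49440 = 393 - 49440 = -49047$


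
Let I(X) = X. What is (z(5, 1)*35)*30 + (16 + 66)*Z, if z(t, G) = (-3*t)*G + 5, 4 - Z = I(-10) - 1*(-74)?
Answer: -15420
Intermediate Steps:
Z = -60 (Z = 4 - (-10 - 1*(-74)) = 4 - (-10 + 74) = 4 - 1*64 = 4 - 64 = -60)
z(t, G) = 5 - 3*G*t (z(t, G) = -3*G*t + 5 = 5 - 3*G*t)
(z(5, 1)*35)*30 + (16 + 66)*Z = ((5 - 3*1*5)*35)*30 + (16 + 66)*(-60) = ((5 - 15)*35)*30 + 82*(-60) = -10*35*30 - 4920 = -350*30 - 4920 = -10500 - 4920 = -15420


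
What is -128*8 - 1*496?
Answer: -1520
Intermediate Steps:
-128*8 - 1*496 = -1024 - 496 = -1520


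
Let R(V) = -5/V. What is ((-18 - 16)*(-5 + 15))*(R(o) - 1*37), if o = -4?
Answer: 12155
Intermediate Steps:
((-18 - 16)*(-5 + 15))*(R(o) - 1*37) = ((-18 - 16)*(-5 + 15))*(-5/(-4) - 1*37) = (-34*10)*(-5*(-¼) - 37) = -340*(5/4 - 37) = -340*(-143/4) = 12155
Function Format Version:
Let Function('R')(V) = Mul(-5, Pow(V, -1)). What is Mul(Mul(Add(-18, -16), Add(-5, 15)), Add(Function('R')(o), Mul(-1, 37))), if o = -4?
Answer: 12155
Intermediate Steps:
Mul(Mul(Add(-18, -16), Add(-5, 15)), Add(Function('R')(o), Mul(-1, 37))) = Mul(Mul(Add(-18, -16), Add(-5, 15)), Add(Mul(-5, Pow(-4, -1)), Mul(-1, 37))) = Mul(Mul(-34, 10), Add(Mul(-5, Rational(-1, 4)), -37)) = Mul(-340, Add(Rational(5, 4), -37)) = Mul(-340, Rational(-143, 4)) = 12155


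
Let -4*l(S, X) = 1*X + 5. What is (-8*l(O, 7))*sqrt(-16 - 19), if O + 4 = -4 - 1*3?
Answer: 24*I*sqrt(35) ≈ 141.99*I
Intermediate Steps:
O = -11 (O = -4 + (-4 - 1*3) = -4 + (-4 - 3) = -4 - 7 = -11)
l(S, X) = -5/4 - X/4 (l(S, X) = -(1*X + 5)/4 = -(X + 5)/4 = -(5 + X)/4 = -5/4 - X/4)
(-8*l(O, 7))*sqrt(-16 - 19) = (-8*(-5/4 - 1/4*7))*sqrt(-16 - 19) = (-8*(-5/4 - 7/4))*sqrt(-35) = (-8*(-3))*(I*sqrt(35)) = 24*(I*sqrt(35)) = 24*I*sqrt(35)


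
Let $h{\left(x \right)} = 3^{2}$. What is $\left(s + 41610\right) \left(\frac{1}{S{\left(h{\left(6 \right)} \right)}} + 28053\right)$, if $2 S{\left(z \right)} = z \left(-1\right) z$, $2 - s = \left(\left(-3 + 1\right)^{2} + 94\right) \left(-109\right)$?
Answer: $\frac{118827185554}{81} \approx 1.467 \cdot 10^{9}$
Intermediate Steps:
$s = 10684$ ($s = 2 - \left(\left(-3 + 1\right)^{2} + 94\right) \left(-109\right) = 2 - \left(\left(-2\right)^{2} + 94\right) \left(-109\right) = 2 - \left(4 + 94\right) \left(-109\right) = 2 - 98 \left(-109\right) = 2 - -10682 = 2 + 10682 = 10684$)
$h{\left(x \right)} = 9$
$S{\left(z \right)} = - \frac{z^{2}}{2}$ ($S{\left(z \right)} = \frac{z \left(-1\right) z}{2} = \frac{- z z}{2} = \frac{\left(-1\right) z^{2}}{2} = - \frac{z^{2}}{2}$)
$\left(s + 41610\right) \left(\frac{1}{S{\left(h{\left(6 \right)} \right)}} + 28053\right) = \left(10684 + 41610\right) \left(\frac{1}{\left(- \frac{1}{2}\right) 9^{2}} + 28053\right) = 52294 \left(\frac{1}{\left(- \frac{1}{2}\right) 81} + 28053\right) = 52294 \left(\frac{1}{- \frac{81}{2}} + 28053\right) = 52294 \left(- \frac{2}{81} + 28053\right) = 52294 \cdot \frac{2272291}{81} = \frac{118827185554}{81}$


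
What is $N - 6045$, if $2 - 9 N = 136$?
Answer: $- \frac{54539}{9} \approx -6059.9$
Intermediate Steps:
$N = - \frac{134}{9}$ ($N = \frac{2}{9} - \frac{136}{9} = - \frac{134}{9} \approx -14.889$)
$N - 6045 = - \frac{134}{9} - 6045 = - \frac{54539}{9}$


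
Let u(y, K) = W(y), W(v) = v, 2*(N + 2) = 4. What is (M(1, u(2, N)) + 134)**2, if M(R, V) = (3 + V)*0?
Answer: 17956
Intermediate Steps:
N = 0 (N = -2 + (1/2)*4 = -2 + 2 = 0)
u(y, K) = y
M(R, V) = 0
(M(1, u(2, N)) + 134)**2 = (0 + 134)**2 = 134**2 = 17956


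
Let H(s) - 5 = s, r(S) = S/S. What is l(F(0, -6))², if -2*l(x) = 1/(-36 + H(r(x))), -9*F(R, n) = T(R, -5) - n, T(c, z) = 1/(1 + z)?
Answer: 1/3600 ≈ 0.00027778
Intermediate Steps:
r(S) = 1
H(s) = 5 + s
F(R, n) = 1/36 + n/9 (F(R, n) = -(1/(1 - 5) - n)/9 = -(1/(-4) - n)/9 = -(-¼ - n)/9 = 1/36 + n/9)
l(x) = 1/60 (l(x) = -1/(2*(-36 + (5 + 1))) = -1/(2*(-36 + 6)) = -½/(-30) = -½*(-1/30) = 1/60)
l(F(0, -6))² = (1/60)² = 1/3600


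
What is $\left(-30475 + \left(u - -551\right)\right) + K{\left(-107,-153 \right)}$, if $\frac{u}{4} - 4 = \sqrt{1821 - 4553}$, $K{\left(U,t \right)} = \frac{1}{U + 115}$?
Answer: $- \frac{239263}{8} + 8 i \sqrt{683} \approx -29908.0 + 209.07 i$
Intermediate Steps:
$K{\left(U,t \right)} = \frac{1}{115 + U}$
$u = 16 + 8 i \sqrt{683}$ ($u = 16 + 4 \sqrt{1821 - 4553} = 16 + 4 \sqrt{-2732} = 16 + 4 \cdot 2 i \sqrt{683} = 16 + 8 i \sqrt{683} \approx 16.0 + 209.07 i$)
$\left(-30475 + \left(u - -551\right)\right) + K{\left(-107,-153 \right)} = \left(-30475 + \left(\left(16 + 8 i \sqrt{683}\right) - -551\right)\right) + \frac{1}{115 - 107} = \left(-30475 + \left(\left(16 + 8 i \sqrt{683}\right) + 551\right)\right) + \frac{1}{8} = \left(-30475 + \left(567 + 8 i \sqrt{683}\right)\right) + \frac{1}{8} = \left(-29908 + 8 i \sqrt{683}\right) + \frac{1}{8} = - \frac{239263}{8} + 8 i \sqrt{683}$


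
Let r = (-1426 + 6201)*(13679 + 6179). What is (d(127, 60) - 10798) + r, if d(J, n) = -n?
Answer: 94811092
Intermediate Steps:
r = 94821950 (r = 4775*19858 = 94821950)
(d(127, 60) - 10798) + r = (-1*60 - 10798) + 94821950 = (-60 - 10798) + 94821950 = -10858 + 94821950 = 94811092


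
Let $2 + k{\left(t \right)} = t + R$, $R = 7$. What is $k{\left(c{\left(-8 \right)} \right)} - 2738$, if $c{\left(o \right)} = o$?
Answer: $-2741$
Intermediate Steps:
$k{\left(t \right)} = 5 + t$ ($k{\left(t \right)} = -2 + \left(t + 7\right) = -2 + \left(7 + t\right) = 5 + t$)
$k{\left(c{\left(-8 \right)} \right)} - 2738 = \left(5 - 8\right) - 2738 = -3 - 2738 = -2741$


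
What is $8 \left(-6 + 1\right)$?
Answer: $-40$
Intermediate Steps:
$8 \left(-6 + 1\right) = 8 \left(-5\right) = -40$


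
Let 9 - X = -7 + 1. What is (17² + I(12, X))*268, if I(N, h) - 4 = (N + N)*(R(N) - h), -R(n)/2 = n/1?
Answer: -172324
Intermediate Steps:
R(n) = -2*n (R(n) = -2*n/1 = -2*n)
X = 15 (X = 9 - (-7 + 1) = 9 - 1*(-6) = 9 + 6 = 15)
I(N, h) = 4 + 2*N*(-h - 2*N) (I(N, h) = 4 + (N + N)*(-2*N - h) = 4 + (2*N)*(-h - 2*N) = 4 + 2*N*(-h - 2*N))
(17² + I(12, X))*268 = (17² + (4 - 4*12² - 2*12*15))*268 = (289 + (4 - 4*144 - 360))*268 = (289 + (4 - 576 - 360))*268 = (289 - 932)*268 = -643*268 = -172324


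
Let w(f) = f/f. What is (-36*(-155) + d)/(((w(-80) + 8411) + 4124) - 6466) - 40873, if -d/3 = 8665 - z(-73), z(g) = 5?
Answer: -24811951/607 ≈ -40876.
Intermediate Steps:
w(f) = 1
d = -25980 (d = -3*(8665 - 1*5) = -3*(8665 - 5) = -3*8660 = -25980)
(-36*(-155) + d)/(((w(-80) + 8411) + 4124) - 6466) - 40873 = (-36*(-155) - 25980)/(((1 + 8411) + 4124) - 6466) - 40873 = (5580 - 25980)/((8412 + 4124) - 6466) - 40873 = -20400/(12536 - 6466) - 40873 = -20400/6070 - 40873 = -20400*1/6070 - 40873 = -2040/607 - 40873 = -24811951/607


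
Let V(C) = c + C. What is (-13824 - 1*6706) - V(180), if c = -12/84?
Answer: -144969/7 ≈ -20710.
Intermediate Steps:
c = -1/7 (c = -12*1/84 = -1/7 ≈ -0.14286)
V(C) = -1/7 + C
(-13824 - 1*6706) - V(180) = (-13824 - 1*6706) - (-1/7 + 180) = (-13824 - 6706) - 1*1259/7 = -20530 - 1259/7 = -144969/7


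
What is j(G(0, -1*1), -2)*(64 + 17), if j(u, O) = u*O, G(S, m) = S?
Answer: 0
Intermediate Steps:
j(u, O) = O*u
j(G(0, -1*1), -2)*(64 + 17) = (-2*0)*(64 + 17) = 0*81 = 0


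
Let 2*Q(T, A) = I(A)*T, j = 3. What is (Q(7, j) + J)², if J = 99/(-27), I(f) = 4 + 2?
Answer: 2704/9 ≈ 300.44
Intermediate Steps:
I(f) = 6
Q(T, A) = 3*T (Q(T, A) = (6*T)/2 = 3*T)
J = -11/3 (J = 99*(-1/27) = -11/3 ≈ -3.6667)
(Q(7, j) + J)² = (3*7 - 11/3)² = (21 - 11/3)² = (52/3)² = 2704/9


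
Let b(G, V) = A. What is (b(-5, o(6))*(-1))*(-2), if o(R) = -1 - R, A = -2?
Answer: -4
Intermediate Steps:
b(G, V) = -2
(b(-5, o(6))*(-1))*(-2) = -2*(-1)*(-2) = 2*(-2) = -4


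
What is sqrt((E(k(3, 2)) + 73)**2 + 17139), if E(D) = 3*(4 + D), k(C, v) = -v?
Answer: 2*sqrt(5845) ≈ 152.91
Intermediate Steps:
E(D) = 12 + 3*D
sqrt((E(k(3, 2)) + 73)**2 + 17139) = sqrt(((12 + 3*(-1*2)) + 73)**2 + 17139) = sqrt(((12 + 3*(-2)) + 73)**2 + 17139) = sqrt(((12 - 6) + 73)**2 + 17139) = sqrt((6 + 73)**2 + 17139) = sqrt(79**2 + 17139) = sqrt(6241 + 17139) = sqrt(23380) = 2*sqrt(5845)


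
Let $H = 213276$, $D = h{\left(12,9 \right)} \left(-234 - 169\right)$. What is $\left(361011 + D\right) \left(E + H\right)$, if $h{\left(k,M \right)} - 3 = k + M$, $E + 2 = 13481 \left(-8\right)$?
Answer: $37040265414$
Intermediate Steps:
$E = -107850$ ($E = -2 + 13481 \left(-8\right) = -2 - 107848 = -107850$)
$h{\left(k,M \right)} = 3 + M + k$ ($h{\left(k,M \right)} = 3 + \left(k + M\right) = 3 + \left(M + k\right) = 3 + M + k$)
$D = -9672$ ($D = \left(3 + 9 + 12\right) \left(-234 - 169\right) = 24 \left(-403\right) = -9672$)
$\left(361011 + D\right) \left(E + H\right) = \left(361011 - 9672\right) \left(-107850 + 213276\right) = 351339 \cdot 105426 = 37040265414$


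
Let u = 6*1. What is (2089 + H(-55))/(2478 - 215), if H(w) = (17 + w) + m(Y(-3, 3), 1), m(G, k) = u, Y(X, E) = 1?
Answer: 2057/2263 ≈ 0.90897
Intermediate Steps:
u = 6
m(G, k) = 6
H(w) = 23 + w (H(w) = (17 + w) + 6 = 23 + w)
(2089 + H(-55))/(2478 - 215) = (2089 + (23 - 55))/(2478 - 215) = (2089 - 32)/2263 = 2057*(1/2263) = 2057/2263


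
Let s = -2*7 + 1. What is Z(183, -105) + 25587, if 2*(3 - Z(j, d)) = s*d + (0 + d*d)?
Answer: 19395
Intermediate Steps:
s = -13 (s = -14 + 1 = -13)
Z(j, d) = 3 - d²/2 + 13*d/2 (Z(j, d) = 3 - (-13*d + (0 + d*d))/2 = 3 - (-13*d + (0 + d²))/2 = 3 - (-13*d + d²)/2 = 3 - (d² - 13*d)/2 = 3 + (-d²/2 + 13*d/2) = 3 - d²/2 + 13*d/2)
Z(183, -105) + 25587 = (3 - ½*(-105)² + (13/2)*(-105)) + 25587 = (3 - ½*11025 - 1365/2) + 25587 = (3 - 11025/2 - 1365/2) + 25587 = -6192 + 25587 = 19395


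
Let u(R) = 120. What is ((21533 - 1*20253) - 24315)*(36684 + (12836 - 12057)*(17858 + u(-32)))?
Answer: -323447012110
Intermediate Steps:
((21533 - 1*20253) - 24315)*(36684 + (12836 - 12057)*(17858 + u(-32))) = ((21533 - 1*20253) - 24315)*(36684 + (12836 - 12057)*(17858 + 120)) = ((21533 - 20253) - 24315)*(36684 + 779*17978) = (1280 - 24315)*(36684 + 14004862) = -23035*14041546 = -323447012110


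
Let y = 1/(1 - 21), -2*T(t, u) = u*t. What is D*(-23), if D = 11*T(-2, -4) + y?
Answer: 20263/20 ≈ 1013.2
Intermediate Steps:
T(t, u) = -t*u/2 (T(t, u) = -u*t/2 = -t*u/2)
y = -1/20 (y = 1/(-20) = -1/20 ≈ -0.050000)
D = -881/20 (D = 11*(-1/2*(-2)*(-4)) - 1/20 = 11*(-4) - 1/20 = -44 - 1/20 = -881/20 ≈ -44.050)
D*(-23) = -881/20*(-23) = 20263/20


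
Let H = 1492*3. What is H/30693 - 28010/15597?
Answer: -263299586/159572907 ≈ -1.6500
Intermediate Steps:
H = 4476
H/30693 - 28010/15597 = 4476/30693 - 28010/15597 = 4476*(1/30693) - 28010*1/15597 = 1492/10231 - 28010/15597 = -263299586/159572907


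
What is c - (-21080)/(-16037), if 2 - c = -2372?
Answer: 38050758/16037 ≈ 2372.7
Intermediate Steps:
c = 2374 (c = 2 - 1*(-2372) = 2 + 2372 = 2374)
c - (-21080)/(-16037) = 2374 - (-21080)/(-16037) = 2374 - (-21080)*(-1)/16037 = 2374 - 1*21080/16037 = 2374 - 21080/16037 = 38050758/16037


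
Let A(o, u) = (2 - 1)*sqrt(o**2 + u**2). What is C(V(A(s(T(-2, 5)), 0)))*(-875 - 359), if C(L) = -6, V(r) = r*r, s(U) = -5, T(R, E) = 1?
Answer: 7404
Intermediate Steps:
A(o, u) = sqrt(o**2 + u**2) (A(o, u) = 1*sqrt(o**2 + u**2) = sqrt(o**2 + u**2))
V(r) = r**2
C(V(A(s(T(-2, 5)), 0)))*(-875 - 359) = -6*(-875 - 359) = -6*(-1234) = 7404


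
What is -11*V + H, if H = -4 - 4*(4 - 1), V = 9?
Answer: -115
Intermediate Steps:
H = -16 (H = -4 - 4*3 = -4 - 12 = -16)
-11*V + H = -11*9 - 16 = -99 - 16 = -115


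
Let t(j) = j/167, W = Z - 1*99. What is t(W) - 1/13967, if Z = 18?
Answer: -1131494/2332489 ≈ -0.48510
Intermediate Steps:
W = -81 (W = 18 - 1*99 = 18 - 99 = -81)
t(j) = j/167 (t(j) = j*(1/167) = j/167)
t(W) - 1/13967 = (1/167)*(-81) - 1/13967 = -81/167 - 1*1/13967 = -81/167 - 1/13967 = -1131494/2332489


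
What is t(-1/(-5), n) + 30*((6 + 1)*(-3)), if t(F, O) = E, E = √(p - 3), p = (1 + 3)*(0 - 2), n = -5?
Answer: -630 + I*√11 ≈ -630.0 + 3.3166*I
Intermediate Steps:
p = -8 (p = 4*(-2) = -8)
E = I*√11 (E = √(-8 - 3) = √(-11) = I*√11 ≈ 3.3166*I)
t(F, O) = I*√11
t(-1/(-5), n) + 30*((6 + 1)*(-3)) = I*√11 + 30*((6 + 1)*(-3)) = I*√11 + 30*(7*(-3)) = I*√11 + 30*(-21) = I*√11 - 630 = -630 + I*√11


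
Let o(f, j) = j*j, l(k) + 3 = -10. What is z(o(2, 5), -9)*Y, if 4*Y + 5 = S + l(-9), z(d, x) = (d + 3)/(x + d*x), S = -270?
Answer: 112/13 ≈ 8.6154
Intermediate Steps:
l(k) = -13 (l(k) = -3 - 10 = -13)
o(f, j) = j²
z(d, x) = (3 + d)/(x + d*x)
Y = -72 (Y = -5/4 + (-270 - 13)/4 = -5/4 + (¼)*(-283) = -5/4 - 283/4 = -72)
z(o(2, 5), -9)*Y = ((3 + 5²)/((-9)*(1 + 5²)))*(-72) = -(3 + 25)/(9*(1 + 25))*(-72) = -⅑*28/26*(-72) = -⅑*1/26*28*(-72) = -14/117*(-72) = 112/13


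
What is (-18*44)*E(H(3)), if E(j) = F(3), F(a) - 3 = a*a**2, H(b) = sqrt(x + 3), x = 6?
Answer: -23760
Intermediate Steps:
H(b) = 3 (H(b) = sqrt(6 + 3) = sqrt(9) = 3)
F(a) = 3 + a**3 (F(a) = 3 + a*a**2 = 3 + a**3)
E(j) = 30 (E(j) = 3 + 3**3 = 3 + 27 = 30)
(-18*44)*E(H(3)) = -18*44*30 = -792*30 = -23760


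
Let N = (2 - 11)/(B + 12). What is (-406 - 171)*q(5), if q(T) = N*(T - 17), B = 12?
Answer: -5193/2 ≈ -2596.5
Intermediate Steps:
N = -3/8 (N = (2 - 11)/(12 + 12) = -9/24 = -9*1/24 = -3/8 ≈ -0.37500)
q(T) = 51/8 - 3*T/8 (q(T) = -3*(T - 17)/8 = -3*(-17 + T)/8 = 51/8 - 3*T/8)
(-406 - 171)*q(5) = (-406 - 171)*(51/8 - 3/8*5) = -577*(51/8 - 15/8) = -577*9/2 = -5193/2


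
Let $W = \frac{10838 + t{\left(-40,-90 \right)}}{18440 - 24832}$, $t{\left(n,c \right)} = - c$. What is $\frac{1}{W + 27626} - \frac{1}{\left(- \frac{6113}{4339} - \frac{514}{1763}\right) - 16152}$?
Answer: $\frac{267574404165727}{2727419214994360832} \approx 9.8105 \cdot 10^{-5}$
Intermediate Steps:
$W = - \frac{1366}{799}$ ($W = \frac{10838 - -90}{18440 - 24832} = \frac{10838 + 90}{-6392} = 10928 \left(- \frac{1}{6392}\right) = - \frac{1366}{799} \approx -1.7096$)
$\frac{1}{W + 27626} - \frac{1}{\left(- \frac{6113}{4339} - \frac{514}{1763}\right) - 16152} = \frac{1}{- \frac{1366}{799} + 27626} - \frac{1}{\left(- \frac{6113}{4339} - \frac{514}{1763}\right) - 16152} = \frac{1}{\frac{22071808}{799}} - \frac{1}{\left(\left(-6113\right) \frac{1}{4339} - \frac{514}{1763}\right) - 16152} = \frac{799}{22071808} - \frac{1}{\left(- \frac{6113}{4339} - \frac{514}{1763}\right) - 16152} = \frac{799}{22071808} - \frac{1}{- \frac{13007465}{7649657} - 16152} = \frac{799}{22071808} - \frac{1}{- \frac{123570267329}{7649657}} = \frac{799}{22071808} - - \frac{7649657}{123570267329} = \frac{799}{22071808} + \frac{7649657}{123570267329} = \frac{267574404165727}{2727419214994360832}$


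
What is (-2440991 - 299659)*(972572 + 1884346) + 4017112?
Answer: -7829808299588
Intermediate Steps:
(-2440991 - 299659)*(972572 + 1884346) + 4017112 = -2740650*2856918 + 4017112 = -7829812316700 + 4017112 = -7829808299588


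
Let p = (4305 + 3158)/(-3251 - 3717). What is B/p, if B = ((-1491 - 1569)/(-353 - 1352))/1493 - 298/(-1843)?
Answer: -1065014135120/7002497517917 ≈ -0.15209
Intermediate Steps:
p = -7463/6968 (p = 7463/(-6968) = 7463*(-1/6968) = -7463/6968 ≈ -1.0710)
B = 152843590/938295259 (B = -3060/(-1705)*(1/1493) - 298*(-1/1843) = -3060*(-1/1705)*(1/1493) + 298/1843 = (612/341)*(1/1493) + 298/1843 = 612/509113 + 298/1843 = 152843590/938295259 ≈ 0.16289)
B/p = 152843590/(938295259*(-7463/6968)) = (152843590/938295259)*(-6968/7463) = -1065014135120/7002497517917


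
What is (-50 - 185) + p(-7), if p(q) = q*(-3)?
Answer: -214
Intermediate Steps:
p(q) = -3*q
(-50 - 185) + p(-7) = (-50 - 185) - 3*(-7) = -235 + 21 = -214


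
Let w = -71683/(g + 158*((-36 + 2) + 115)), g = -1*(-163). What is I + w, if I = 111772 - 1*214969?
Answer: -1337608000/12961 ≈ -1.0320e+5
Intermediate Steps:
g = 163
I = -103197 (I = 111772 - 214969 = -103197)
w = -71683/12961 (w = -71683/(163 + 158*((-36 + 2) + 115)) = -71683/(163 + 158*(-34 + 115)) = -71683/(163 + 158*81) = -71683/(163 + 12798) = -71683/12961 ≈ -5.5307)
I + w = -103197 - 71683/12961 = -1337608000/12961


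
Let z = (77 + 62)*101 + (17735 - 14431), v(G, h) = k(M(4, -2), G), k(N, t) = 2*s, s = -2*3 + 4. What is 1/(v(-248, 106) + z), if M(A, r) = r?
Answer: 1/17339 ≈ 5.7673e-5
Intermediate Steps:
s = -2 (s = -6 + 4 = -2)
k(N, t) = -4 (k(N, t) = 2*(-2) = -4)
v(G, h) = -4
z = 17343 (z = 139*101 + 3304 = 14039 + 3304 = 17343)
1/(v(-248, 106) + z) = 1/(-4 + 17343) = 1/17339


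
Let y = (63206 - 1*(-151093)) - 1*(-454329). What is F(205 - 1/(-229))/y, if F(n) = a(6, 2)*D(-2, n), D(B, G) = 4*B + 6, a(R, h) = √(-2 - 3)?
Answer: -I*√5/334314 ≈ -6.6885e-6*I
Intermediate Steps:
a(R, h) = I*√5 (a(R, h) = √(-5) = I*√5)
D(B, G) = 6 + 4*B
F(n) = -2*I*√5 (F(n) = (I*√5)*(6 + 4*(-2)) = (I*√5)*(6 - 8) = (I*√5)*(-2) = -2*I*√5)
y = 668628 (y = (63206 + 151093) + 454329 = 214299 + 454329 = 668628)
F(205 - 1/(-229))/y = -2*I*√5/668628 = -2*I*√5*(1/668628) = -I*√5/334314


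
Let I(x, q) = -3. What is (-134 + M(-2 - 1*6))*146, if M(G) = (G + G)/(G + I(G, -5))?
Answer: -212868/11 ≈ -19352.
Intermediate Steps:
M(G) = 2*G/(-3 + G) (M(G) = (G + G)/(G - 3) = (2*G)/(-3 + G) = 2*G/(-3 + G))
(-134 + M(-2 - 1*6))*146 = (-134 + 2*(-2 - 1*6)/(-3 + (-2 - 1*6)))*146 = (-134 + 2*(-2 - 6)/(-3 + (-2 - 6)))*146 = (-134 + 2*(-8)/(-3 - 8))*146 = (-134 + 2*(-8)/(-11))*146 = (-134 + 2*(-8)*(-1/11))*146 = (-134 + 16/11)*146 = -1458/11*146 = -212868/11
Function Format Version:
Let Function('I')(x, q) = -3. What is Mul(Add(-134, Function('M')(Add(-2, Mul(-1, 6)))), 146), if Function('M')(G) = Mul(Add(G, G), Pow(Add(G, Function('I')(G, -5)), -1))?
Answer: Rational(-212868, 11) ≈ -19352.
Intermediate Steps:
Function('M')(G) = Mul(2, G, Pow(Add(-3, G), -1)) (Function('M')(G) = Mul(Add(G, G), Pow(Add(G, -3), -1)) = Mul(Mul(2, G), Pow(Add(-3, G), -1)) = Mul(2, G, Pow(Add(-3, G), -1)))
Mul(Add(-134, Function('M')(Add(-2, Mul(-1, 6)))), 146) = Mul(Add(-134, Mul(2, Add(-2, Mul(-1, 6)), Pow(Add(-3, Add(-2, Mul(-1, 6))), -1))), 146) = Mul(Add(-134, Mul(2, Add(-2, -6), Pow(Add(-3, Add(-2, -6)), -1))), 146) = Mul(Add(-134, Mul(2, -8, Pow(Add(-3, -8), -1))), 146) = Mul(Add(-134, Mul(2, -8, Pow(-11, -1))), 146) = Mul(Add(-134, Mul(2, -8, Rational(-1, 11))), 146) = Mul(Add(-134, Rational(16, 11)), 146) = Mul(Rational(-1458, 11), 146) = Rational(-212868, 11)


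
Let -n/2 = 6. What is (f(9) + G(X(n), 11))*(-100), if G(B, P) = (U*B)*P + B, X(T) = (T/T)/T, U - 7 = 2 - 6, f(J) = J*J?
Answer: -23450/3 ≈ -7816.7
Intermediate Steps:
n = -12 (n = -2*6 = -12)
f(J) = J²
U = 3 (U = 7 + (2 - 6) = 7 - 4 = 3)
X(T) = 1/T
G(B, P) = B + 3*B*P (G(B, P) = (3*B)*P + B = 3*B*P + B = B + 3*B*P)
(f(9) + G(X(n), 11))*(-100) = (9² + (1 + 3*11)/(-12))*(-100) = (81 - (1 + 33)/12)*(-100) = (81 - 1/12*34)*(-100) = (81 - 17/6)*(-100) = (469/6)*(-100) = -23450/3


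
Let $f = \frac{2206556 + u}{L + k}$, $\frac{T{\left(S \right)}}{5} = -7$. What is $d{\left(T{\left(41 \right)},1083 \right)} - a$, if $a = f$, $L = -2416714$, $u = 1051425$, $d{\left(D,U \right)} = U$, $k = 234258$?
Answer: $\frac{2366857829}{2182456} \approx 1084.5$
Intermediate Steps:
$T{\left(S \right)} = -35$ ($T{\left(S \right)} = 5 \left(-7\right) = -35$)
$f = - \frac{3257981}{2182456}$ ($f = \frac{2206556 + 1051425}{-2416714 + 234258} = \frac{3257981}{-2182456} = 3257981 \left(- \frac{1}{2182456}\right) = - \frac{3257981}{2182456} \approx -1.4928$)
$a = - \frac{3257981}{2182456} \approx -1.4928$
$d{\left(T{\left(41 \right)},1083 \right)} - a = 1083 - - \frac{3257981}{2182456} = 1083 + \frac{3257981}{2182456} = \frac{2366857829}{2182456}$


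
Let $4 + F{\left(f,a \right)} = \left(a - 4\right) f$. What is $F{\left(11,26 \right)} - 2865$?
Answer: $-2627$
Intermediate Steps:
$F{\left(f,a \right)} = -4 + f \left(-4 + a\right)$ ($F{\left(f,a \right)} = -4 + \left(a - 4\right) f = -4 + \left(-4 + a\right) f = -4 + f \left(-4 + a\right)$)
$F{\left(11,26 \right)} - 2865 = \left(-4 - 44 + 26 \cdot 11\right) - 2865 = \left(-4 - 44 + 286\right) - 2865 = 238 - 2865 = -2627$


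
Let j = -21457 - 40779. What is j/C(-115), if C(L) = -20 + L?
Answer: 62236/135 ≈ 461.01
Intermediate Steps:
j = -62236
j/C(-115) = -62236/(-20 - 115) = -62236/(-135) = -62236*(-1/135) = 62236/135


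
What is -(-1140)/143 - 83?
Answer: -10729/143 ≈ -75.028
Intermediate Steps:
-(-1140)/143 - 83 = -95*(-12/143) - 83 = 1140/143 - 83 = -10729/143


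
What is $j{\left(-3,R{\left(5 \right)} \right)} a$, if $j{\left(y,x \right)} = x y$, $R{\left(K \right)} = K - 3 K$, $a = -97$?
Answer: $-2910$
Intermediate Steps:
$R{\left(K \right)} = - 2 K$
$j{\left(-3,R{\left(5 \right)} \right)} a = \left(-2\right) 5 \left(-3\right) \left(-97\right) = \left(-10\right) \left(-3\right) \left(-97\right) = 30 \left(-97\right) = -2910$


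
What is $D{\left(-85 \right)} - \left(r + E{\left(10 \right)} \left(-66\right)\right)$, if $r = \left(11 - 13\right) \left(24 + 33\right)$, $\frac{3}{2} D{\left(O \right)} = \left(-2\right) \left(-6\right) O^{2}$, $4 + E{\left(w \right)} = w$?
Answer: $58310$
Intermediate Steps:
$E{\left(w \right)} = -4 + w$
$D{\left(O \right)} = 8 O^{2}$ ($D{\left(O \right)} = \frac{2 \left(-2\right) \left(-6\right) O^{2}}{3} = \frac{2 \cdot 12 O^{2}}{3} = 8 O^{2}$)
$r = -114$ ($r = \left(-2\right) 57 = -114$)
$D{\left(-85 \right)} - \left(r + E{\left(10 \right)} \left(-66\right)\right) = 8 \left(-85\right)^{2} - \left(-114 + \left(-4 + 10\right) \left(-66\right)\right) = 8 \cdot 7225 - \left(-114 + 6 \left(-66\right)\right) = 57800 - \left(-114 - 396\right) = 57800 - -510 = 57800 + 510 = 58310$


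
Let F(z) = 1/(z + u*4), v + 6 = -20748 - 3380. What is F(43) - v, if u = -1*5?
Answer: 555083/23 ≈ 24134.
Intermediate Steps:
u = -5
v = -24134 (v = -6 + (-20748 - 3380) = -6 - 24128 = -24134)
F(z) = 1/(-20 + z) (F(z) = 1/(z - 5*4) = 1/(z - 20) = 1/(-20 + z))
F(43) - v = 1/(-20 + 43) - 1*(-24134) = 1/23 + 24134 = 555083/23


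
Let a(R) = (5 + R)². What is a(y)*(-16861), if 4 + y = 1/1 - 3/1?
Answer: -16861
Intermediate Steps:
y = -6 (y = -4 + (1/1 - 3/1) = -4 + (1*1 - 3*1) = -4 + (1 - 3) = -4 - 2 = -6)
a(y)*(-16861) = (5 - 6)²*(-16861) = (-1)²*(-16861) = 1*(-16861) = -16861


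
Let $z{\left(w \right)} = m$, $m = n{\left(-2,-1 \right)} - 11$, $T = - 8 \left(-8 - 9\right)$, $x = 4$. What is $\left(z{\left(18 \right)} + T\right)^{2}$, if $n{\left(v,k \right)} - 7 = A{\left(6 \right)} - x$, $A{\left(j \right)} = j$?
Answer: $17956$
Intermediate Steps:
$n{\left(v,k \right)} = 9$ ($n{\left(v,k \right)} = 7 + \left(6 - 4\right) = 7 + 2 = 9$)
$T = 136$ ($T = \left(-8\right) \left(-17\right) = 136$)
$m = -2$ ($m = 9 - 11 = -2$)
$z{\left(w \right)} = -2$
$\left(z{\left(18 \right)} + T\right)^{2} = \left(-2 + 136\right)^{2} = 134^{2} = 17956$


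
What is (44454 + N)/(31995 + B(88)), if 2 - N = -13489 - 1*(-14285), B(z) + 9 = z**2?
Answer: 4366/3973 ≈ 1.0989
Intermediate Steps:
B(z) = -9 + z**2
N = -794 (N = 2 - (-13489 - 1*(-14285)) = 2 - (-13489 + 14285) = 2 - 1*796 = 2 - 796 = -794)
(44454 + N)/(31995 + B(88)) = (44454 - 794)/(31995 + (-9 + 88**2)) = 43660/(31995 + (-9 + 7744)) = 43660/(31995 + 7735) = 43660/39730 = 43660*(1/39730) = 4366/3973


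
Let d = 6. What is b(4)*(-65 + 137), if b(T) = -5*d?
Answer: -2160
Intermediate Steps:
b(T) = -30 (b(T) = -5*6 = -30)
b(4)*(-65 + 137) = -30*(-65 + 137) = -30*72 = -2160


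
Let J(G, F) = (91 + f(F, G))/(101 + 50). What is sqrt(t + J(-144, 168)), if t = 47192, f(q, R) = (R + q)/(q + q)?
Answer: sqrt(210903554582)/2114 ≈ 217.24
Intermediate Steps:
f(q, R) = (R + q)/(2*q) (f(q, R) = (R + q)/((2*q)) = (R + q)*(1/(2*q)) = (R + q)/(2*q))
J(G, F) = 91/151 + (F + G)/(302*F) (J(G, F) = (91 + (G + F)/(2*F))/(101 + 50) = (91 + (F + G)/(2*F))/151 = (91 + (F + G)/(2*F))*(1/151) = 91/151 + (F + G)/(302*F))
sqrt(t + J(-144, 168)) = sqrt(47192 + (1/302)*(-144 + 183*168)/168) = sqrt(47192 + (1/302)*(1/168)*(-144 + 30744)) = sqrt(47192 + (1/302)*(1/168)*30600) = sqrt(47192 + 1275/2114) = sqrt(99765163/2114) = sqrt(210903554582)/2114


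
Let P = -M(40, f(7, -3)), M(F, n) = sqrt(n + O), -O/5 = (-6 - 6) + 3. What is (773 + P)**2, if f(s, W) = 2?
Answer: (773 - sqrt(47))**2 ≈ 5.8698e+5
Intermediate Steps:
O = 45 (O = -5*((-6 - 6) + 3) = -5*(-12 + 3) = -5*(-9) = 45)
M(F, n) = sqrt(45 + n) (M(F, n) = sqrt(n + 45) = sqrt(45 + n))
P = -sqrt(47) (P = -sqrt(45 + 2) = -sqrt(47) ≈ -6.8557)
(773 + P)**2 = (773 - sqrt(47))**2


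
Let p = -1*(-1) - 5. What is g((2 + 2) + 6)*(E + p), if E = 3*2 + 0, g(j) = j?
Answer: 20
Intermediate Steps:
p = -4 (p = 1 - 5 = -4)
E = 6 (E = 6 + 0 = 6)
g((2 + 2) + 6)*(E + p) = ((2 + 2) + 6)*(6 - 4) = (4 + 6)*2 = 10*2 = 20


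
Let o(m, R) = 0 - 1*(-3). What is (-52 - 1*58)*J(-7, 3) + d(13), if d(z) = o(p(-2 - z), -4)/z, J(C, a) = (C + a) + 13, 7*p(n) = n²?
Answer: -12867/13 ≈ -989.77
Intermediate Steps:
p(n) = n²/7
o(m, R) = 3 (o(m, R) = 0 + 3 = 3)
J(C, a) = 13 + C + a
d(z) = 3/z
(-52 - 1*58)*J(-7, 3) + d(13) = (-52 - 1*58)*(13 - 7 + 3) + 3/13 = (-52 - 58)*9 + 3*(1/13) = -110*9 + 3/13 = -990 + 3/13 = -12867/13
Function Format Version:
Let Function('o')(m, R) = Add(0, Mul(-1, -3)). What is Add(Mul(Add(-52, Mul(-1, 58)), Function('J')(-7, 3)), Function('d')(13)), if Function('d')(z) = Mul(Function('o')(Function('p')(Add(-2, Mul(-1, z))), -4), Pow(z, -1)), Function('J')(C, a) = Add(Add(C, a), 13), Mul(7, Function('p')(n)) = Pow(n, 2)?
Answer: Rational(-12867, 13) ≈ -989.77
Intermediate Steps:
Function('p')(n) = Mul(Rational(1, 7), Pow(n, 2))
Function('o')(m, R) = 3 (Function('o')(m, R) = Add(0, 3) = 3)
Function('J')(C, a) = Add(13, C, a)
Function('d')(z) = Mul(3, Pow(z, -1))
Add(Mul(Add(-52, Mul(-1, 58)), Function('J')(-7, 3)), Function('d')(13)) = Add(Mul(Add(-52, Mul(-1, 58)), Add(13, -7, 3)), Mul(3, Pow(13, -1))) = Add(Mul(Add(-52, -58), 9), Mul(3, Rational(1, 13))) = Add(Mul(-110, 9), Rational(3, 13)) = Add(-990, Rational(3, 13)) = Rational(-12867, 13)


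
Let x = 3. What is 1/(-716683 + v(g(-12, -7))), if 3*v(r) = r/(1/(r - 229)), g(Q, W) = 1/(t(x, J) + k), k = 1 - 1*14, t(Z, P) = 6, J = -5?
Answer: -147/105350797 ≈ -1.3953e-6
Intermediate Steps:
k = -13 (k = 1 - 14 = -13)
g(Q, W) = -1/7 (g(Q, W) = 1/(6 - 13) = 1/(-7) = -1/7)
v(r) = r*(-229 + r)/3 (v(r) = (r/(1/(r - 229)))/3 = (r/(1/(-229 + r)))/3 = (r*(-229 + r))/3 = r*(-229 + r)/3)
1/(-716683 + v(g(-12, -7))) = 1/(-716683 + (1/3)*(-1/7)*(-229 - 1/7)) = 1/(-716683 + (1/3)*(-1/7)*(-1604/7)) = 1/(-716683 + 1604/147) = 1/(-105350797/147) = -147/105350797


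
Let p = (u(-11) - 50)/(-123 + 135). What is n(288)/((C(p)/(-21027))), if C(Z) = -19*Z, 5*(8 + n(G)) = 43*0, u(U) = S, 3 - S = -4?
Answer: 46944/19 ≈ 2470.7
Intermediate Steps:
S = 7 (S = 3 - 1*(-4) = 3 + 4 = 7)
u(U) = 7
p = -43/12 (p = (7 - 50)/(-123 + 135) = -43/12 ≈ -3.5833)
n(G) = -8 (n(G) = -8 + (43*0)/5 = -8 + (1/5)*0 = -8 + 0 = -8)
n(288)/((C(p)/(-21027))) = -8/(-19*(-43/12)/(-21027)) = -8/((817/12)*(-1/21027)) = -8/(-19/5868) = -8*(-5868/19) = 46944/19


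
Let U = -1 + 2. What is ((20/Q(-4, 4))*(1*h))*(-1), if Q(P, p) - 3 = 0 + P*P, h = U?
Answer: -20/19 ≈ -1.0526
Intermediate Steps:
U = 1
h = 1
Q(P, p) = 3 + P² (Q(P, p) = 3 + (0 + P*P) = 3 + (0 + P²) = 3 + P²)
((20/Q(-4, 4))*(1*h))*(-1) = ((20/(3 + (-4)²))*(1*1))*(-1) = ((20/(3 + 16))*1)*(-1) = ((20/19)*1)*(-1) = (20/19)*(-1) = -20/19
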